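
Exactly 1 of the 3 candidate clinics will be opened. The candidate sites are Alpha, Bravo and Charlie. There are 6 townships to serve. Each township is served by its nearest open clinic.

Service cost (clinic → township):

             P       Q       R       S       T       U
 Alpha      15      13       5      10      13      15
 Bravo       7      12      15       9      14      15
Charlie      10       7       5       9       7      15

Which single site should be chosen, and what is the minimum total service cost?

With exactly 1 open, each township uses its cheapest among the chosen.
{Charlie}: P→Charlie 10, Q→Charlie 7, R→Charlie 5, S→Charlie 9, T→Charlie 7, U→Charlie 15. Service cost 53.
{Alpha}: service cost 71
{Bravo}: service cost 72
Among all 3 size-1 choices, {Charlie} is lowest.

Choose Charlie only; total service cost 53.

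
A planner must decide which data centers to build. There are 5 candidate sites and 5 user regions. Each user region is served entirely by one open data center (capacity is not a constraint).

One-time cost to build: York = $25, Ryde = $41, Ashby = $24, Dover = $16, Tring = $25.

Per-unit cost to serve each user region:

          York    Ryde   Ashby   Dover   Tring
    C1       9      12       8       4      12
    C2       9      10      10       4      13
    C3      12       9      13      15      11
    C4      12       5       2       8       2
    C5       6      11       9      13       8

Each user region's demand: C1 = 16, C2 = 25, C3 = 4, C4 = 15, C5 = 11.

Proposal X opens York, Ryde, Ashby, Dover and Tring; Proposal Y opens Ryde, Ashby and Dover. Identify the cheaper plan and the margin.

Proposal Y is cheaper by 17.

Proposal X: {York, Ryde, Ashby, Dover, Tring}: C1→Dover 4·16=64, C2→Dover 4·25=100, C3→Ryde 9·4=36, C4→Ashby 2·15=30, C5→York 6·11=66. Service 296; fixed 131; total 427.
Proposal Y: {Ryde, Ashby, Dover}: C1→Dover 4·16=64, C2→Dover 4·25=100, C3→Ryde 9·4=36, C4→Ashby 2·15=30, C5→Ashby 9·11=99. Service 329; fixed 81; total 410.
Difference: |427 − 410| = 17.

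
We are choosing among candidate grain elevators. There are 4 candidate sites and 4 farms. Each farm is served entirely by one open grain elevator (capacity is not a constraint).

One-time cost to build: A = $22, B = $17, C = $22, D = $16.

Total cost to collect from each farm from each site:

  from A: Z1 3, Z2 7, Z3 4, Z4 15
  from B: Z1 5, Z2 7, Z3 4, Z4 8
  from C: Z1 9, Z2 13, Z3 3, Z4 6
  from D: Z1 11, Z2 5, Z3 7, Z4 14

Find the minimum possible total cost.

For any fixed open set, each farm goes to its cheapest open site; total = fixed + service.
{B}: Z1→B 5, Z2→B 7, Z3→B 4, Z4→B 8. Service 24; fixed 17; total 41.
{A}: Z1→A 3, Z2→A 7, Z3→A 4, Z4→A 15. Service 29; fixed 22; total 51.
{C}: Z1→C 9, Z2→C 13, Z3→C 3, Z4→C 6. Service 31; fixed 22; total 53.
{A, B, C, D}: Z1→A 3, Z2→D 5, Z3→C 3, Z4→C 6. Service 17; fixed 77; total 94.
(All 15 nonempty subsets were checked; B only is lowest.)

Minimum total cost: 41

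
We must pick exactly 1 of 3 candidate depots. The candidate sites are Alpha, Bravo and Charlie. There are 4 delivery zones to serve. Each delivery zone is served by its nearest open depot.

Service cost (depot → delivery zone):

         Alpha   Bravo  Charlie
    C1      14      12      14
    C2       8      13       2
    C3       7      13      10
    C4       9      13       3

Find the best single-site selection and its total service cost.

Choose Charlie only; total service cost 29.

With exactly 1 open, each delivery zone uses its cheapest among the chosen.
{Charlie}: C1→Charlie 14, C2→Charlie 2, C3→Charlie 10, C4→Charlie 3. Service cost 29.
{Alpha}: service cost 38
{Bravo}: service cost 51
Among all 3 size-1 choices, {Charlie} is lowest.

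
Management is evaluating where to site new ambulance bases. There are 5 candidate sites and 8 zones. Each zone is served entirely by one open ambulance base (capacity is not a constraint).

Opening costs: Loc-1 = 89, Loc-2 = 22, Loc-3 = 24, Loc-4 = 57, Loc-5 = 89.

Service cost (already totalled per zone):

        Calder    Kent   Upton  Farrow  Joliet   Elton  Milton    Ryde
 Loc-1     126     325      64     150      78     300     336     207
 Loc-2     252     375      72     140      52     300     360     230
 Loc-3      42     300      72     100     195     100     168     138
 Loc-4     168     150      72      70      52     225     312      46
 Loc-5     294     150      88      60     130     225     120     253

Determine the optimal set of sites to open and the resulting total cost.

Open Loc-3 and Loc-4; minimum total cost 781.

For any fixed open set, each zone goes to its cheapest open site; total = fixed + service.
{Loc-3, Loc-4}: Calder→Loc-3 42, Kent→Loc-4 150, Upton→Loc-3 72, Farrow→Loc-4 70, Joliet→Loc-4 52, Elton→Loc-3 100, Milton→Loc-3 168, Ryde→Loc-4 46. Service 700; fixed 81; total 781.
{Loc-2, Loc-3, Loc-4}: service 700 + fixed 103 = 803
{Loc-3, Loc-4, Loc-5}: service 642 + fixed 170 = 812
{Loc-1, Loc-2, Loc-3, Loc-4, Loc-5}: Calder→Loc-3 42, Kent→Loc-4 150, Upton→Loc-1 64, Farrow→Loc-5 60, Joliet→Loc-2 52, Elton→Loc-3 100, Milton→Loc-5 120, Ryde→Loc-4 46. Service 634; fixed 281; total 915.
No other subset beats 781.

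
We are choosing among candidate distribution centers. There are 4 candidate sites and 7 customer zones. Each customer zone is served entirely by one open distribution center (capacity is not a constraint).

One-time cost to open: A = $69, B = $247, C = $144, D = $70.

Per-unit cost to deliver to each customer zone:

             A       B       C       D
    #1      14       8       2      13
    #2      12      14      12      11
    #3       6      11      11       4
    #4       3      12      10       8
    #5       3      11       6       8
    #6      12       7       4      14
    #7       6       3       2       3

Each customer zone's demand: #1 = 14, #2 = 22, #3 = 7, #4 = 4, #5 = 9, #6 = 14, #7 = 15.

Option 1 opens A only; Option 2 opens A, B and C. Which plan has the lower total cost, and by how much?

Option 1 is cheaper by 51.

Option 1: {A}: #1→A 14·14=196, #2→A 12·22=264, #3→A 6·7=42, #4→A 3·4=12, #5→A 3·9=27, #6→A 12·14=168, #7→A 6·15=90. Service 799; fixed 69; total 868.
Option 2: {A, B, C}: #1→C 2·14=28, #2→A 12·22=264, #3→A 6·7=42, #4→A 3·4=12, #5→A 3·9=27, #6→C 4·14=56, #7→C 2·15=30. Service 459; fixed 460; total 919.
Difference: |868 − 919| = 51.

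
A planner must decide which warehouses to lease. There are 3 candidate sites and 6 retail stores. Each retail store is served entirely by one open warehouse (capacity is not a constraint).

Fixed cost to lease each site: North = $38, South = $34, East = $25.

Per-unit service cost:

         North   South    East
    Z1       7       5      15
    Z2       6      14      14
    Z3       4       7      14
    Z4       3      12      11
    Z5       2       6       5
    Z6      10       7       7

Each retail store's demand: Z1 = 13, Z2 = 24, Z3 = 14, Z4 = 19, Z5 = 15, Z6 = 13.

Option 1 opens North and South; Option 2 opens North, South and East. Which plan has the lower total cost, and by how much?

Option 1 is cheaper by 25.

Option 1: {North, South}: Z1→South 5·13=65, Z2→North 6·24=144, Z3→North 4·14=56, Z4→North 3·19=57, Z5→North 2·15=30, Z6→South 7·13=91. Service 443; fixed 72; total 515.
Option 2: {North, South, East}: Z1→South 5·13=65, Z2→North 6·24=144, Z3→North 4·14=56, Z4→North 3·19=57, Z5→North 2·15=30, Z6→South 7·13=91. Service 443; fixed 97; total 540.
Difference: |515 − 540| = 25.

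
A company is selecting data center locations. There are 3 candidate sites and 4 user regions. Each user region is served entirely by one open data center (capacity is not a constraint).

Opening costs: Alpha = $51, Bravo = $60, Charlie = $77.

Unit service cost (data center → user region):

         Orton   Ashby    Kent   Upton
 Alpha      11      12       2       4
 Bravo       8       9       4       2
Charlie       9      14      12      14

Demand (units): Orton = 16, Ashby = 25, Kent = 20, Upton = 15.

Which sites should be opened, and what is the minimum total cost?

For any fixed open set, each user region goes to its cheapest open site; total = fixed + service.
{Bravo}: Orton→Bravo 8·16=128, Ashby→Bravo 9·25=225, Kent→Bravo 4·20=80, Upton→Bravo 2·15=30. Service 463; fixed 60; total 523.
{Alpha, Bravo}: service 423 + fixed 111 = 534
{Bravo, Charlie}: service 463 + fixed 137 = 600
{Alpha, Bravo, Charlie}: Orton→Bravo 8·16=128, Ashby→Bravo 9·25=225, Kent→Alpha 2·20=40, Upton→Bravo 2·15=30. Service 423; fixed 188; total 611.
No other subset beats 523.

Open Bravo only; minimum total cost 523.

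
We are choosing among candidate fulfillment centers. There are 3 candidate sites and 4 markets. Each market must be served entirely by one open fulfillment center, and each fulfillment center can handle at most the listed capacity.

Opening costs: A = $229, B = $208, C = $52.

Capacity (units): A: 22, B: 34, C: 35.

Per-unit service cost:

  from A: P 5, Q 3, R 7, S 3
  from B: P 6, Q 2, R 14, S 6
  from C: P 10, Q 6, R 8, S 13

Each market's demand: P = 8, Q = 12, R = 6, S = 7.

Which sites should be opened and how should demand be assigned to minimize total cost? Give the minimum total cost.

Open {C}: P→C 10·8=80, Q→C 6·12=72, R→C 8·6=48, S→C 13·7=91.
Loads: C carries 33/35. Service 291; fixed 52; total 343.
Next best feasible plan costs 406.

Minimum total cost: 343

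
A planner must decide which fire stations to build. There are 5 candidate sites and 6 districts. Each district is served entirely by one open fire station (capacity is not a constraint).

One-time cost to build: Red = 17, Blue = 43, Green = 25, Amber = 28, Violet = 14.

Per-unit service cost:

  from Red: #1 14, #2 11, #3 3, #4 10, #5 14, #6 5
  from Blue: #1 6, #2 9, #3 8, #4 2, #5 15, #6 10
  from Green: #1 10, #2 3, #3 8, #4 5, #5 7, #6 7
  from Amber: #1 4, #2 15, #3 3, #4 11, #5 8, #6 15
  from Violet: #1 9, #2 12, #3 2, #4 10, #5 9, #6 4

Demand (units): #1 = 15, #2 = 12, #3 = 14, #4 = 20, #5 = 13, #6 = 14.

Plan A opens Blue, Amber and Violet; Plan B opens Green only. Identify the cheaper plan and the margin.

Plan A: {Blue, Amber, Violet}: #1→Amber 4·15=60, #2→Blue 9·12=108, #3→Violet 2·14=28, #4→Blue 2·20=40, #5→Amber 8·13=104, #6→Violet 4·14=56. Service 396; fixed 85; total 481.
Plan B: {Green}: #1→Green 10·15=150, #2→Green 3·12=36, #3→Green 8·14=112, #4→Green 5·20=100, #5→Green 7·13=91, #6→Green 7·14=98. Service 587; fixed 25; total 612.
Difference: |481 − 612| = 131.

Plan A is cheaper by 131.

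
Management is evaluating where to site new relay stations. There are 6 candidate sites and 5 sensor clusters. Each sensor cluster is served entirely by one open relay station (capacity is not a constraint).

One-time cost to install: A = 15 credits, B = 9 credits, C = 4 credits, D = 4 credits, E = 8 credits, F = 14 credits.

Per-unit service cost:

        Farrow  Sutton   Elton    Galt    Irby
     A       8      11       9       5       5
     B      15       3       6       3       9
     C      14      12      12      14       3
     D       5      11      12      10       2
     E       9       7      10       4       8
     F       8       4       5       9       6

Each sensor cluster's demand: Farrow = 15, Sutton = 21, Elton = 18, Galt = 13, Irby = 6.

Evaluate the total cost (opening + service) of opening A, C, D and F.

Total cost: 363

Each sensor cluster is assigned to its cheapest site among the open ones.
{A, C, D, F}: Farrow→D 5·15=75, Sutton→F 4·21=84, Elton→F 5·18=90, Galt→A 5·13=65, Irby→D 2·6=12. Service 326; fixed 37; total 363.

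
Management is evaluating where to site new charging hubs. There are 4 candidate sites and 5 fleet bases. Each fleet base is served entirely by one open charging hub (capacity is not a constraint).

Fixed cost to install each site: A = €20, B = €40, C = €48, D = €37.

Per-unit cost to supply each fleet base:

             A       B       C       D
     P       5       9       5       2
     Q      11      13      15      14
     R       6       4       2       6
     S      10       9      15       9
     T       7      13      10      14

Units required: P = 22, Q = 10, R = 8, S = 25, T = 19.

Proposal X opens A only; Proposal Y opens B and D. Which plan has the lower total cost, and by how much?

Proposal X is cheaper by 84.

Proposal X: {A}: P→A 5·22=110, Q→A 11·10=110, R→A 6·8=48, S→A 10·25=250, T→A 7·19=133. Service 651; fixed 20; total 671.
Proposal Y: {B, D}: P→D 2·22=44, Q→B 13·10=130, R→B 4·8=32, S→B 9·25=225, T→B 13·19=247. Service 678; fixed 77; total 755.
Difference: |671 − 755| = 84.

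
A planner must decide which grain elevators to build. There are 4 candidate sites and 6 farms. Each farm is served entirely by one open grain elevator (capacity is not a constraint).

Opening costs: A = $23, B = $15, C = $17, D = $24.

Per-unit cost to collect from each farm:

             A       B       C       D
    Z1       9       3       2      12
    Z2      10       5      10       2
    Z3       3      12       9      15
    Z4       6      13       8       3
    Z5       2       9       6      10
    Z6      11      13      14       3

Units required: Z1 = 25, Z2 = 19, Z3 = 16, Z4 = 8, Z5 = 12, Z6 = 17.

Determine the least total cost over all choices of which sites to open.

Minimum total cost: 299

For any fixed open set, each farm goes to its cheapest open site; total = fixed + service.
{A, C, D}: Z1→C 2·25=50, Z2→D 2·19=38, Z3→A 3·16=48, Z4→D 3·8=24, Z5→A 2·12=24, Z6→D 3·17=51. Service 235; fixed 64; total 299.
{A, B, C, D}: service 235 + fixed 79 = 314
{A, B, D}: service 260 + fixed 62 = 322
{B}: Z1→B 3·25=75, Z2→B 5·19=95, Z3→B 12·16=192, Z4→B 13·8=104, Z5→B 9·12=108, Z6→B 13·17=221. Service 795; fixed 15; total 810.
No other subset beats 299.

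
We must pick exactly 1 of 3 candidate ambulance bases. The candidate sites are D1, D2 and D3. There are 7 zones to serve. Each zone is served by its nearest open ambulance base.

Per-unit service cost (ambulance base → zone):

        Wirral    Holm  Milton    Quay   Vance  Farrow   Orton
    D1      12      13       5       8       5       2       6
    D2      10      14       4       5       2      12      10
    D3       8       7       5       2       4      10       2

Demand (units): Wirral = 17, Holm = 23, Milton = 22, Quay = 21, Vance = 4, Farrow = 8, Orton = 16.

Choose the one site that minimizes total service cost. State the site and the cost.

With exactly 1 open, each zone uses its cheapest among the chosen.
{D3}: Wirral→D3 8·17=136, Holm→D3 7·23=161, Milton→D3 5·22=110, Quay→D3 2·21=42, Vance→D3 4·4=16, Farrow→D3 10·8=80, Orton→D3 2·16=32. Service cost 577.
{D1}: service cost 913
{D2}: service cost 949
Among all 3 size-1 choices, {D3} is lowest.

Choose D3 only; total service cost 577.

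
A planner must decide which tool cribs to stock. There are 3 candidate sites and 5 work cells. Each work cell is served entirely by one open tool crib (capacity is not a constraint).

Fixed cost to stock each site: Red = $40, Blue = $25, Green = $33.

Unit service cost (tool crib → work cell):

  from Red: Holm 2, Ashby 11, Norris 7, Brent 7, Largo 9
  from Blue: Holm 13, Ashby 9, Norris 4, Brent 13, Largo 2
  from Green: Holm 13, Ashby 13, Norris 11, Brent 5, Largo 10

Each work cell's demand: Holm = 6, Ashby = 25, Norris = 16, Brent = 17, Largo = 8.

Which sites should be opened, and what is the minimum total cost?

For any fixed open set, each work cell goes to its cheapest open site; total = fixed + service.
{Red, Blue, Green}: Holm→Red 2·6=12, Ashby→Blue 9·25=225, Norris→Blue 4·16=64, Brent→Green 5·17=85, Largo→Blue 2·8=16. Service 402; fixed 98; total 500.
{Red, Blue}: service 436 + fixed 65 = 501
{Blue, Green}: service 468 + fixed 58 = 526
{Blue}: service 604 + fixed 25 = 629
(All 7 nonempty subsets were checked; Red, Blue and Green is lowest.)

Open Red, Blue and Green; minimum total cost 500.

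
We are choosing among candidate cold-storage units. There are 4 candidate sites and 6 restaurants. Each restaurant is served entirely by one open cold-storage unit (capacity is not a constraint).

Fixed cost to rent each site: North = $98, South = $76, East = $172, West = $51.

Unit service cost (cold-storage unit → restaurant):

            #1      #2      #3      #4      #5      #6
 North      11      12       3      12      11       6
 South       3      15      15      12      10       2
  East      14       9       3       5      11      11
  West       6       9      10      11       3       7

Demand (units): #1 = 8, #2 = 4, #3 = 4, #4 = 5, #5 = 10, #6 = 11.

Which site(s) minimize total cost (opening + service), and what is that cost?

For any fixed open set, each restaurant goes to its cheapest open site; total = fixed + service.
{South, West}: #1→South 3·8=24, #2→West 9·4=36, #3→West 10·4=40, #4→West 11·5=55, #5→West 3·10=30, #6→South 2·11=22. Service 207; fixed 127; total 334.
{West}: #1→West 6·8=48, #2→West 9·4=36, #3→West 10·4=40, #4→West 11·5=55, #5→West 3·10=30, #6→West 7·11=77. Service 286; fixed 51; total 337.
{North, West}: service 247 + fixed 149 = 396
{North, South, East, West}: #1→South 3·8=24, #2→East 9·4=36, #3→North 3·4=12, #4→East 5·5=25, #5→West 3·10=30, #6→South 2·11=22. Service 149; fixed 397; total 546.
(All 15 nonempty subsets were checked; South and West is lowest.)

Open South and West; minimum total cost 334.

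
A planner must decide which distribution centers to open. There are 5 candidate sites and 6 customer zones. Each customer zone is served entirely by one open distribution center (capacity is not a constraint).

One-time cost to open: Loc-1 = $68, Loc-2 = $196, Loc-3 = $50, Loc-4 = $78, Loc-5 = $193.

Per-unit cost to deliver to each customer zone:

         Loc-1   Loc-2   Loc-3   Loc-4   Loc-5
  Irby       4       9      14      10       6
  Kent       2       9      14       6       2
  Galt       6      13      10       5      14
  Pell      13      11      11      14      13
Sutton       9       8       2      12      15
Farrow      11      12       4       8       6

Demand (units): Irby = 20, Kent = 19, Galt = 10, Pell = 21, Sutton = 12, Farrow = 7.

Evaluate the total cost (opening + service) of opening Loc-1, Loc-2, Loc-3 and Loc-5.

Each customer zone is assigned to its cheapest site among the open ones.
{Loc-1, Loc-2, Loc-3, Loc-5}: Irby→Loc-1 4·20=80, Kent→Loc-1 2·19=38, Galt→Loc-1 6·10=60, Pell→Loc-2 11·21=231, Sutton→Loc-3 2·12=24, Farrow→Loc-3 4·7=28. Service 461; fixed 507; total 968.

Total cost: 968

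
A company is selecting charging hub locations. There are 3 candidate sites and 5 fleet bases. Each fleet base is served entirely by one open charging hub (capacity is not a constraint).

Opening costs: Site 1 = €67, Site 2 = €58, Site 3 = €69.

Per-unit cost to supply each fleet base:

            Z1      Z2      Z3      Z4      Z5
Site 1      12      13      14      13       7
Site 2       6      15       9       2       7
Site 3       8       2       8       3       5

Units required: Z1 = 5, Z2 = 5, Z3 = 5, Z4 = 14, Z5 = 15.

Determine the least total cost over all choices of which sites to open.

Minimum total cost: 276

For any fixed open set, each fleet base goes to its cheapest open site; total = fixed + service.
{Site 3}: Z1→Site 3 8·5=40, Z2→Site 3 2·5=10, Z3→Site 3 8·5=40, Z4→Site 3 3·14=42, Z5→Site 3 5·15=75. Service 207; fixed 69; total 276.
{Site 2, Site 3}: service 183 + fixed 127 = 310
{Site 2}: Z1→Site 2 6·5=30, Z2→Site 2 15·5=75, Z3→Site 2 9·5=45, Z4→Site 2 2·14=28, Z5→Site 2 7·15=105. Service 283; fixed 58; total 341.
{Site 1, Site 2, Site 3}: service 183 + fixed 194 = 377
(All 7 nonempty subsets were checked; Site 3 only is lowest.)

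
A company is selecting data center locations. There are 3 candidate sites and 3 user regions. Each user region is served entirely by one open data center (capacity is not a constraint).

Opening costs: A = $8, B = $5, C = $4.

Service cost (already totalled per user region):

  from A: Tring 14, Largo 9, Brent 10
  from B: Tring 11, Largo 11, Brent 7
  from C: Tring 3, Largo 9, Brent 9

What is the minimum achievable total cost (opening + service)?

For any fixed open set, each user region goes to its cheapest open site; total = fixed + service.
{C}: Tring→C 3, Largo→C 9, Brent→C 9. Service 21; fixed 4; total 25.
{B, C}: service 19 + fixed 9 = 28
{A, C}: service 21 + fixed 12 = 33
{A, B, C}: Tring→C 3, Largo→A 9, Brent→B 7. Service 19; fixed 17; total 36.
No other subset beats 25.

Minimum total cost: 25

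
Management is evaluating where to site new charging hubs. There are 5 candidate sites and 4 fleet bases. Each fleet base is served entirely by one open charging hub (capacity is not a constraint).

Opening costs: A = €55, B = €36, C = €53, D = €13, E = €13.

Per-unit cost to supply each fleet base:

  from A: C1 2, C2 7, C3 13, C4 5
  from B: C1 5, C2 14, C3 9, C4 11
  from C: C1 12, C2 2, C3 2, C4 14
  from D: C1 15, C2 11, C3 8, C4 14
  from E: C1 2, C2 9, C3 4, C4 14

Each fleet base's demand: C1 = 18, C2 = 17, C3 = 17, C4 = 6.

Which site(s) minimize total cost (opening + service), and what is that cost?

For any fixed open set, each fleet base goes to its cheapest open site; total = fixed + service.
{A, C}: C1→A 2·18=36, C2→C 2·17=34, C3→C 2·17=34, C4→A 5·6=30. Service 134; fixed 108; total 242.
{C, E}: C1→E 2·18=36, C2→C 2·17=34, C3→C 2·17=34, C4→C 14·6=84. Service 188; fixed 66; total 254.
{A, C, D}: service 134 + fixed 121 = 255
{A, B, C, D, E}: C1→A 2·18=36, C2→C 2·17=34, C3→C 2·17=34, C4→A 5·6=30. Service 134; fixed 170; total 304.
No other subset beats 242.

Open A and C; minimum total cost 242.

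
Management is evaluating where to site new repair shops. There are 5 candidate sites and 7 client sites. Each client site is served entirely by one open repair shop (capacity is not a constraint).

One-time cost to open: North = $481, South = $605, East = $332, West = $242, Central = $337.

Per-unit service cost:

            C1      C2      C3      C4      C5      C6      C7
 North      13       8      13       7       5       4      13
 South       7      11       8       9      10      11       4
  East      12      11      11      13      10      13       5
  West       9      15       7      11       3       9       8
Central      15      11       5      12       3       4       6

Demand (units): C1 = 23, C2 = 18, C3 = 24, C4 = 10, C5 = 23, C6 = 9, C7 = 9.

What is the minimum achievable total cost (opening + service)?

For any fixed open set, each client site goes to its cheapest open site; total = fixed + service.
{West}: C1→West 9·23=207, C2→West 15·18=270, C3→West 7·24=168, C4→West 11·10=110, C5→West 3·23=69, C6→West 9·9=81, C7→West 8·9=72. Service 977; fixed 242; total 1219.
{Central}: C1→Central 15·23=345, C2→Central 11·18=198, C3→Central 5·24=120, C4→Central 12·10=120, C5→Central 3·23=69, C6→Central 4·9=36, C7→Central 6·9=54. Service 942; fixed 337; total 1279.
{West, Central}: C1→West 9·23=207, C2→Central 11·18=198, C3→Central 5·24=120, C4→West 11·10=110, C5→West 3·23=69, C6→Central 4·9=36, C7→Central 6·9=54. Service 794; fixed 579; total 1373.
{North, South, East, West, Central}: C1→South 7·23=161, C2→North 8·18=144, C3→Central 5·24=120, C4→North 7·10=70, C5→West 3·23=69, C6→North 4·9=36, C7→South 4·9=36. Service 636; fixed 1997; total 2633.
No other subset beats 1219.

Minimum total cost: 1219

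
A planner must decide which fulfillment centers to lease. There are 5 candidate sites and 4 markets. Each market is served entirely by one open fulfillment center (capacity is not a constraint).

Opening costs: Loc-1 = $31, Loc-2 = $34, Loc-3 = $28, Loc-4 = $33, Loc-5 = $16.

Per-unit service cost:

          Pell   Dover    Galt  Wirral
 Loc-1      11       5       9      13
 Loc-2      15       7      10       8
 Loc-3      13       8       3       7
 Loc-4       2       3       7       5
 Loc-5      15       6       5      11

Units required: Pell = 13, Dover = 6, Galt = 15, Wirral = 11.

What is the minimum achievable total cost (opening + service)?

Minimum total cost: 205

For any fixed open set, each market goes to its cheapest open site; total = fixed + service.
{Loc-3, Loc-4}: Pell→Loc-4 2·13=26, Dover→Loc-4 3·6=18, Galt→Loc-3 3·15=45, Wirral→Loc-4 5·11=55. Service 144; fixed 61; total 205.
{Loc-3, Loc-4, Loc-5}: service 144 + fixed 77 = 221
{Loc-4, Loc-5}: service 174 + fixed 49 = 223
{Loc-1, Loc-2, Loc-3, Loc-4, Loc-5}: Pell→Loc-4 2·13=26, Dover→Loc-4 3·6=18, Galt→Loc-3 3·15=45, Wirral→Loc-4 5·11=55. Service 144; fixed 142; total 286.
No other subset beats 205.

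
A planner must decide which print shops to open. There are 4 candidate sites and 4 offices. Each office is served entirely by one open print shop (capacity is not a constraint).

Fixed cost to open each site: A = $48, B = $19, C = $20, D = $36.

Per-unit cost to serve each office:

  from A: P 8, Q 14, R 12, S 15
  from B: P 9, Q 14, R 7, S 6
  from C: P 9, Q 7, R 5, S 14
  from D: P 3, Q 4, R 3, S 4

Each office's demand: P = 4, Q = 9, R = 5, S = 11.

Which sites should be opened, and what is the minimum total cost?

For any fixed open set, each office goes to its cheapest open site; total = fixed + service.
{D}: P→D 3·4=12, Q→D 4·9=36, R→D 3·5=15, S→D 4·11=44. Service 107; fixed 36; total 143.
{B, D}: P→D 3·4=12, Q→D 4·9=36, R→D 3·5=15, S→D 4·11=44. Service 107; fixed 55; total 162.
{C, D}: service 107 + fixed 56 = 163
{A, B, C, D}: service 107 + fixed 123 = 230
No other subset beats 143.

Open D only; minimum total cost 143.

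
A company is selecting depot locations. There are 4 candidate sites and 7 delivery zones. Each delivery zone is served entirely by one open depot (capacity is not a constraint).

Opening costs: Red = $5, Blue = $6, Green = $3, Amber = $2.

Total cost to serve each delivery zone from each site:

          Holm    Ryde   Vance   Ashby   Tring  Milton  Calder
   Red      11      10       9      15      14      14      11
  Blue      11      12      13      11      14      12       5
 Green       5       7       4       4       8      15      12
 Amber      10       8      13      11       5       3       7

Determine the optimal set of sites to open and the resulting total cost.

For any fixed open set, each delivery zone goes to its cheapest open site; total = fixed + service.
{Green, Amber}: Holm→Green 5, Ryde→Green 7, Vance→Green 4, Ashby→Green 4, Tring→Amber 5, Milton→Amber 3, Calder→Amber 7. Service 35; fixed 5; total 40.
{Blue, Green, Amber}: service 33 + fixed 11 = 44
{Red, Green, Amber}: service 35 + fixed 10 = 45
{Red, Blue, Green, Amber}: service 33 + fixed 16 = 49
(All 15 nonempty subsets were checked; Green and Amber is lowest.)

Open Green and Amber; minimum total cost 40.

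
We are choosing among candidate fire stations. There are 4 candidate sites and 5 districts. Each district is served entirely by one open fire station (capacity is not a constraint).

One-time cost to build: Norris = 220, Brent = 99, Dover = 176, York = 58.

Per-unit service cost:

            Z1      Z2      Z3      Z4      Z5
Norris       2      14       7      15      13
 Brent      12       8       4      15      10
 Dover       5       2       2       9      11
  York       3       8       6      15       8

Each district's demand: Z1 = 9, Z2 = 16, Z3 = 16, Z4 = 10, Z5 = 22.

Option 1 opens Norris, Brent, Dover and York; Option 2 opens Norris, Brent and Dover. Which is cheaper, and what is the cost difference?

Option 1: {Norris, Brent, Dover, York}: Z1→Norris 2·9=18, Z2→Dover 2·16=32, Z3→Dover 2·16=32, Z4→Dover 9·10=90, Z5→York 8·22=176. Service 348; fixed 553; total 901.
Option 2: {Norris, Brent, Dover}: Z1→Norris 2·9=18, Z2→Dover 2·16=32, Z3→Dover 2·16=32, Z4→Dover 9·10=90, Z5→Brent 10·22=220. Service 392; fixed 495; total 887.
Difference: |901 − 887| = 14.

Option 2 is cheaper by 14.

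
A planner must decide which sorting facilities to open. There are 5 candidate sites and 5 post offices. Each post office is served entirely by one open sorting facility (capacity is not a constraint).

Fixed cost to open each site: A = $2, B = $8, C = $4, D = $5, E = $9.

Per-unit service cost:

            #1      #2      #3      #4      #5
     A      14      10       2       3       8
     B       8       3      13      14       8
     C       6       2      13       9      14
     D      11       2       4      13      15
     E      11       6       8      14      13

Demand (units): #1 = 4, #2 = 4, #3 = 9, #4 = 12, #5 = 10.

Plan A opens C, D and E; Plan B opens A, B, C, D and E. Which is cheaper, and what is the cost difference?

Plan B is cheaper by 130.

Plan A: {C, D, E}: #1→C 6·4=24, #2→C 2·4=8, #3→D 4·9=36, #4→C 9·12=108, #5→E 13·10=130. Service 306; fixed 18; total 324.
Plan B: {A, B, C, D, E}: #1→C 6·4=24, #2→C 2·4=8, #3→A 2·9=18, #4→A 3·12=36, #5→A 8·10=80. Service 166; fixed 28; total 194.
Difference: |324 − 194| = 130.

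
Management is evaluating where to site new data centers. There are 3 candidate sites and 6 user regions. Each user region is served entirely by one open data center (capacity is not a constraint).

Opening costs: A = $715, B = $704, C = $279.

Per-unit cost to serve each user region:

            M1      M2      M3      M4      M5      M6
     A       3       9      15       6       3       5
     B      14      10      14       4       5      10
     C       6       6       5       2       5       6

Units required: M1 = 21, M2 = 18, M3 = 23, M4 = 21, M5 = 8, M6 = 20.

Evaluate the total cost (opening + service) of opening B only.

Each user region is assigned to its cheapest site among the open ones.
{B}: M1→B 14·21=294, M2→B 10·18=180, M3→B 14·23=322, M4→B 4·21=84, M5→B 5·8=40, M6→B 10·20=200. Service 1120; fixed 704; total 1824.

Total cost: 1824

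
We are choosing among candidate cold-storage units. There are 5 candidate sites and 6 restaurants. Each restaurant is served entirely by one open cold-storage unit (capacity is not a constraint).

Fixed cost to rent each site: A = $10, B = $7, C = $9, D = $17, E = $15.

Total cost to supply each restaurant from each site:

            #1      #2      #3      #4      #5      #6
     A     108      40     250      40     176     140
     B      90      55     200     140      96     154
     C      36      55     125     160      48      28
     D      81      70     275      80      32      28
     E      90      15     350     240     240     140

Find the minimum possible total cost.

For any fixed open set, each restaurant goes to its cheapest open site; total = fixed + service.
{A, C, E}: #1→C 36, #2→E 15, #3→C 125, #4→A 40, #5→C 48, #6→C 28. Service 292; fixed 34; total 326.
{A, C, D, E}: service 276 + fixed 51 = 327
{A, B, C, E}: #1→C 36, #2→E 15, #3→C 125, #4→A 40, #5→C 48, #6→C 28. Service 292; fixed 41; total 333.
{A, B, C, D, E}: service 276 + fixed 58 = 334
No other subset beats 326.

Minimum total cost: 326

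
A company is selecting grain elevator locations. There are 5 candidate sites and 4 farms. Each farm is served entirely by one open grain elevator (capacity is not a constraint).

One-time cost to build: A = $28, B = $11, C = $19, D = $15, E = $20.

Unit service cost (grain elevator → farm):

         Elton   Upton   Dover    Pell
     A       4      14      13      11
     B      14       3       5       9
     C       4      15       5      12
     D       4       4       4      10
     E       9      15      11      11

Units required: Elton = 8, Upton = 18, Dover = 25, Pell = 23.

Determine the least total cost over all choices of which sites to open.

Minimum total cost: 419

For any fixed open set, each farm goes to its cheapest open site; total = fixed + service.
{B, D}: Elton→D 4·8=32, Upton→B 3·18=54, Dover→D 4·25=100, Pell→B 9·23=207. Service 393; fixed 26; total 419.
{B, C, D}: Elton→C 4·8=32, Upton→B 3·18=54, Dover→D 4·25=100, Pell→B 9·23=207. Service 393; fixed 45; total 438.
{B, D, E}: service 393 + fixed 46 = 439
{A, B, C, D, E}: Elton→A 4·8=32, Upton→B 3·18=54, Dover→D 4·25=100, Pell→B 9·23=207. Service 393; fixed 93; total 486.
No other subset beats 419.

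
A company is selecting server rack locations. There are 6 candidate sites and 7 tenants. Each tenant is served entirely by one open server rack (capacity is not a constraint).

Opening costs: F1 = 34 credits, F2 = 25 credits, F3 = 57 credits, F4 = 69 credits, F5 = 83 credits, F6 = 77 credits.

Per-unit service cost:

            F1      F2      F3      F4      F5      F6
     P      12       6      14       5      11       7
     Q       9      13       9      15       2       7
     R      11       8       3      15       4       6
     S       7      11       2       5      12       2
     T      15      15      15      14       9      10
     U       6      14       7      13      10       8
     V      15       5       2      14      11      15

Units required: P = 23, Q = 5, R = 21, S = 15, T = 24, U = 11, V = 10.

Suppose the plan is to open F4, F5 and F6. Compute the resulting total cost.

Each tenant is assigned to its cheapest site among the open ones.
{F4, F5, F6}: P→F4 5·23=115, Q→F5 2·5=10, R→F5 4·21=84, S→F6 2·15=30, T→F5 9·24=216, U→F6 8·11=88, V→F5 11·10=110. Service 653; fixed 229; total 882.

Total cost: 882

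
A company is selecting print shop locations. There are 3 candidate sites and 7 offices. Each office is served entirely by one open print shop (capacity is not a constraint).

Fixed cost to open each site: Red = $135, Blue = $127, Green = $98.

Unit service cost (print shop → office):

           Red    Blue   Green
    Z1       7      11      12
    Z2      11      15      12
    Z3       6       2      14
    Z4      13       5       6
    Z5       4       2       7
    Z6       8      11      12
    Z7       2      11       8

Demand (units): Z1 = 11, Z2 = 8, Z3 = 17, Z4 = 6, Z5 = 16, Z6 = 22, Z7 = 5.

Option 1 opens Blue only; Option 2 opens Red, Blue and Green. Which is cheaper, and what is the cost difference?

Option 1: {Blue}: Z1→Blue 11·11=121, Z2→Blue 15·8=120, Z3→Blue 2·17=34, Z4→Blue 5·6=30, Z5→Blue 2·16=32, Z6→Blue 11·22=242, Z7→Blue 11·5=55. Service 634; fixed 127; total 761.
Option 2: {Red, Blue, Green}: Z1→Red 7·11=77, Z2→Red 11·8=88, Z3→Blue 2·17=34, Z4→Blue 5·6=30, Z5→Blue 2·16=32, Z6→Red 8·22=176, Z7→Red 2·5=10. Service 447; fixed 360; total 807.
Difference: |761 − 807| = 46.

Option 1 is cheaper by 46.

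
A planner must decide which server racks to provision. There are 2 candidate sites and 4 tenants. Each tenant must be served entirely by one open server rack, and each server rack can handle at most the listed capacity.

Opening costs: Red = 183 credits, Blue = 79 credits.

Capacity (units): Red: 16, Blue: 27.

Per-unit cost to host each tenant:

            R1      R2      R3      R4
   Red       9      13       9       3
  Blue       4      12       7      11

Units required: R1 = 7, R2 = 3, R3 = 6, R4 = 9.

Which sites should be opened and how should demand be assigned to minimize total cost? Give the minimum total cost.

Open {Blue}: R1→Blue 4·7=28, R2→Blue 12·3=36, R3→Blue 7·6=42, R4→Blue 11·9=99.
Loads: Blue carries 25/27. Service 205; fixed 79; total 284.
Next best feasible plan costs 395.

Minimum total cost: 284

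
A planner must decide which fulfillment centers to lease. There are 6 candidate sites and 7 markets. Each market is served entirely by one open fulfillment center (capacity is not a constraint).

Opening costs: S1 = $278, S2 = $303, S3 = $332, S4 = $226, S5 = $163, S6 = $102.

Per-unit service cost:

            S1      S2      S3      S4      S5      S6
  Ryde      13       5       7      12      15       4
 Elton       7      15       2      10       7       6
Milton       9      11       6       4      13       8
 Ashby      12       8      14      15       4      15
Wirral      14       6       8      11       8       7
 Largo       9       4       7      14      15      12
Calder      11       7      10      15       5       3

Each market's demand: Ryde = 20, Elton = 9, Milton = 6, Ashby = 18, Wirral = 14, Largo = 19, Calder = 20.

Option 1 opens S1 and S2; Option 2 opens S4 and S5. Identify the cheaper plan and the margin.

Option 1 is cheaper by 24.

Option 1: {S1, S2}: Ryde→S2 5·20=100, Elton→S1 7·9=63, Milton→S1 9·6=54, Ashby→S2 8·18=144, Wirral→S2 6·14=84, Largo→S2 4·19=76, Calder→S2 7·20=140. Service 661; fixed 581; total 1242.
Option 2: {S4, S5}: Ryde→S4 12·20=240, Elton→S5 7·9=63, Milton→S4 4·6=24, Ashby→S5 4·18=72, Wirral→S5 8·14=112, Largo→S4 14·19=266, Calder→S5 5·20=100. Service 877; fixed 389; total 1266.
Difference: |1242 − 1266| = 24.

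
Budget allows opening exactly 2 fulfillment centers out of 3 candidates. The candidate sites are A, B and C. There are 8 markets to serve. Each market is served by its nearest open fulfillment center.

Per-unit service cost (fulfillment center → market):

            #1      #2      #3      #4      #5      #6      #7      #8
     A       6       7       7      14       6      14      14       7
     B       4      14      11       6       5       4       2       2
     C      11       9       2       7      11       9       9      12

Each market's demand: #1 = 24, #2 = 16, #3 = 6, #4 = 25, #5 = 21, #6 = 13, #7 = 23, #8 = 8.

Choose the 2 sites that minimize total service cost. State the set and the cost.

With exactly 2 open, each market uses its cheapest among the chosen.
{A, B}: #1→B 4·24=96, #2→A 7·16=112, #3→A 7·6=42, #4→B 6·25=150, #5→B 5·21=105, #6→B 4·13=52, #7→B 2·23=46, #8→B 2·8=16. Service cost 619.
{B, C}: service cost 621
{A, C}: service cost 949
Among all 3 size-2 choices, {A, B} is lowest.

Choose A and B; total service cost 619.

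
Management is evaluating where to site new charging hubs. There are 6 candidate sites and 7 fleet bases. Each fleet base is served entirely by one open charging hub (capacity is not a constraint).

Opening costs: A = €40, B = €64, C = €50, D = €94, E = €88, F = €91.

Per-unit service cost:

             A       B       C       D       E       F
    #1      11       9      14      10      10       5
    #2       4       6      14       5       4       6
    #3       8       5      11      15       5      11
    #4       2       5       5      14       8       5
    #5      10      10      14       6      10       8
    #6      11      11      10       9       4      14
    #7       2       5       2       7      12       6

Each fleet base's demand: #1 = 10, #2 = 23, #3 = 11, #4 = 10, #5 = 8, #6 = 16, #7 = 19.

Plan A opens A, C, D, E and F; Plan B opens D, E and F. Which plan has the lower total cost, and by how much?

Plan A: {A, C, D, E, F}: #1→F 5·10=50, #2→A 4·23=92, #3→E 5·11=55, #4→A 2·10=20, #5→D 6·8=48, #6→E 4·16=64, #7→A 2·19=38. Service 367; fixed 363; total 730.
Plan B: {D, E, F}: #1→F 5·10=50, #2→E 4·23=92, #3→E 5·11=55, #4→F 5·10=50, #5→D 6·8=48, #6→E 4·16=64, #7→F 6·19=114. Service 473; fixed 273; total 746.
Difference: |730 − 746| = 16.

Plan A is cheaper by 16.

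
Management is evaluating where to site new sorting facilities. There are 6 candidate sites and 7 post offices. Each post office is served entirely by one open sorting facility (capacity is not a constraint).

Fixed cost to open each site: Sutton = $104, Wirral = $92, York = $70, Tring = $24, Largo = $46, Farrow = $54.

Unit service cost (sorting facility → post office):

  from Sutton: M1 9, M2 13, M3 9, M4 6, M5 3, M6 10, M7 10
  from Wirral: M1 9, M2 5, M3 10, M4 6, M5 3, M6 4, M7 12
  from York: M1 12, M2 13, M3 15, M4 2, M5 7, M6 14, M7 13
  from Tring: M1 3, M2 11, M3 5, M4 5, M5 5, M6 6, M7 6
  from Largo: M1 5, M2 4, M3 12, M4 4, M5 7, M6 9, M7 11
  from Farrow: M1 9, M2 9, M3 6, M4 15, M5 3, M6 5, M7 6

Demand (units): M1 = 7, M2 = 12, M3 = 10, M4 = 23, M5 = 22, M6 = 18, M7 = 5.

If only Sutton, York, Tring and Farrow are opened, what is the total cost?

Total cost: 663

Each post office is assigned to its cheapest site among the open ones.
{Sutton, York, Tring, Farrow}: M1→Tring 3·7=21, M2→Farrow 9·12=108, M3→Tring 5·10=50, M4→York 2·23=46, M5→Sutton 3·22=66, M6→Farrow 5·18=90, M7→Tring 6·5=30. Service 411; fixed 252; total 663.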